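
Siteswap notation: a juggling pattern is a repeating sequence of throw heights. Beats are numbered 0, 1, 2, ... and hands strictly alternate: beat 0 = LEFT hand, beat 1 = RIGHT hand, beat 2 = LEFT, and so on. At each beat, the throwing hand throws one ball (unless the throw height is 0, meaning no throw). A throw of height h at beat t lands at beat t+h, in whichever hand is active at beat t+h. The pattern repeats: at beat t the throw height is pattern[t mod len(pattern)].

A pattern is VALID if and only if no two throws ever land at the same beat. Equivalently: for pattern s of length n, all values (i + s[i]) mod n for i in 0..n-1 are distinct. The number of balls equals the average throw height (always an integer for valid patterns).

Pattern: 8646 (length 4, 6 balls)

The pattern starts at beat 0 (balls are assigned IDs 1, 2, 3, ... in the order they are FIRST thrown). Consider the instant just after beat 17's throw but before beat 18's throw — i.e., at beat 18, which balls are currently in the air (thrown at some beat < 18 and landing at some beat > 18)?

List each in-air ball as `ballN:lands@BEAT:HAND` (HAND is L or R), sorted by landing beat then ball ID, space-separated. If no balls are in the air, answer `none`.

Answer: ball2:lands@19:R ball5:lands@20:L ball4:lands@21:R ball6:lands@23:R ball1:lands@24:L

Derivation:
Beat 0 (L): throw ball1 h=8 -> lands@8:L; in-air after throw: [b1@8:L]
Beat 1 (R): throw ball2 h=6 -> lands@7:R; in-air after throw: [b2@7:R b1@8:L]
Beat 2 (L): throw ball3 h=4 -> lands@6:L; in-air after throw: [b3@6:L b2@7:R b1@8:L]
Beat 3 (R): throw ball4 h=6 -> lands@9:R; in-air after throw: [b3@6:L b2@7:R b1@8:L b4@9:R]
Beat 4 (L): throw ball5 h=8 -> lands@12:L; in-air after throw: [b3@6:L b2@7:R b1@8:L b4@9:R b5@12:L]
Beat 5 (R): throw ball6 h=6 -> lands@11:R; in-air after throw: [b3@6:L b2@7:R b1@8:L b4@9:R b6@11:R b5@12:L]
Beat 6 (L): throw ball3 h=4 -> lands@10:L; in-air after throw: [b2@7:R b1@8:L b4@9:R b3@10:L b6@11:R b5@12:L]
Beat 7 (R): throw ball2 h=6 -> lands@13:R; in-air after throw: [b1@8:L b4@9:R b3@10:L b6@11:R b5@12:L b2@13:R]
Beat 8 (L): throw ball1 h=8 -> lands@16:L; in-air after throw: [b4@9:R b3@10:L b6@11:R b5@12:L b2@13:R b1@16:L]
Beat 9 (R): throw ball4 h=6 -> lands@15:R; in-air after throw: [b3@10:L b6@11:R b5@12:L b2@13:R b4@15:R b1@16:L]
Beat 10 (L): throw ball3 h=4 -> lands@14:L; in-air after throw: [b6@11:R b5@12:L b2@13:R b3@14:L b4@15:R b1@16:L]
Beat 11 (R): throw ball6 h=6 -> lands@17:R; in-air after throw: [b5@12:L b2@13:R b3@14:L b4@15:R b1@16:L b6@17:R]
Beat 12 (L): throw ball5 h=8 -> lands@20:L; in-air after throw: [b2@13:R b3@14:L b4@15:R b1@16:L b6@17:R b5@20:L]
Beat 13 (R): throw ball2 h=6 -> lands@19:R; in-air after throw: [b3@14:L b4@15:R b1@16:L b6@17:R b2@19:R b5@20:L]
Beat 14 (L): throw ball3 h=4 -> lands@18:L; in-air after throw: [b4@15:R b1@16:L b6@17:R b3@18:L b2@19:R b5@20:L]
Beat 15 (R): throw ball4 h=6 -> lands@21:R; in-air after throw: [b1@16:L b6@17:R b3@18:L b2@19:R b5@20:L b4@21:R]
Beat 16 (L): throw ball1 h=8 -> lands@24:L; in-air after throw: [b6@17:R b3@18:L b2@19:R b5@20:L b4@21:R b1@24:L]
Beat 17 (R): throw ball6 h=6 -> lands@23:R; in-air after throw: [b3@18:L b2@19:R b5@20:L b4@21:R b6@23:R b1@24:L]
Beat 18 (L): throw ball3 h=4 -> lands@22:L; in-air after throw: [b2@19:R b5@20:L b4@21:R b3@22:L b6@23:R b1@24:L]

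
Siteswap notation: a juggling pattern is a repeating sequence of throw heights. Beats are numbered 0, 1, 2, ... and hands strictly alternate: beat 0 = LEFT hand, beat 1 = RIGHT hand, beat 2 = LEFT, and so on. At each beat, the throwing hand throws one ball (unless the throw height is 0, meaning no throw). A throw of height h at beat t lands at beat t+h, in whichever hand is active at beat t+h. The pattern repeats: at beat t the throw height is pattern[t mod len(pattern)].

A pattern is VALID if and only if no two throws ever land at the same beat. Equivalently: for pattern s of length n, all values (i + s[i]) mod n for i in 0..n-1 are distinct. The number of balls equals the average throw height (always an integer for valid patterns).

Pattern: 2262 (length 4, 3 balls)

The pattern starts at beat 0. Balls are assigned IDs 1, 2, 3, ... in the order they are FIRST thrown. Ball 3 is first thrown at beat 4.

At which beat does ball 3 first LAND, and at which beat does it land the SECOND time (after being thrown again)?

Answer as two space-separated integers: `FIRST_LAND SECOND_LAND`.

Beat 0 (L): throw ball1 h=2 -> lands@2:L; in-air after throw: [b1@2:L]
Beat 1 (R): throw ball2 h=2 -> lands@3:R; in-air after throw: [b1@2:L b2@3:R]
Beat 2 (L): throw ball1 h=6 -> lands@8:L; in-air after throw: [b2@3:R b1@8:L]
Beat 3 (R): throw ball2 h=2 -> lands@5:R; in-air after throw: [b2@5:R b1@8:L]
Beat 4 (L): throw ball3 h=2 -> lands@6:L; in-air after throw: [b2@5:R b3@6:L b1@8:L]
Beat 5 (R): throw ball2 h=2 -> lands@7:R; in-air after throw: [b3@6:L b2@7:R b1@8:L]
Beat 6 (L): throw ball3 h=6 -> lands@12:L; in-air after throw: [b2@7:R b1@8:L b3@12:L]
Beat 7 (R): throw ball2 h=2 -> lands@9:R; in-air after throw: [b1@8:L b2@9:R b3@12:L]
Beat 8 (L): throw ball1 h=2 -> lands@10:L; in-air after throw: [b2@9:R b1@10:L b3@12:L]
Beat 9 (R): throw ball2 h=2 -> lands@11:R; in-air after throw: [b1@10:L b2@11:R b3@12:L]
Beat 10 (L): throw ball1 h=6 -> lands@16:L; in-air after throw: [b2@11:R b3@12:L b1@16:L]
Beat 11 (R): throw ball2 h=2 -> lands@13:R; in-air after throw: [b3@12:L b2@13:R b1@16:L]
Beat 12 (L): throw ball3 h=2 -> lands@14:L; in-air after throw: [b2@13:R b3@14:L b1@16:L]
Ball 3: thrown@4 h=2 -> first land @6; rethrown@6 h=6 -> second land @12

Answer: 6 12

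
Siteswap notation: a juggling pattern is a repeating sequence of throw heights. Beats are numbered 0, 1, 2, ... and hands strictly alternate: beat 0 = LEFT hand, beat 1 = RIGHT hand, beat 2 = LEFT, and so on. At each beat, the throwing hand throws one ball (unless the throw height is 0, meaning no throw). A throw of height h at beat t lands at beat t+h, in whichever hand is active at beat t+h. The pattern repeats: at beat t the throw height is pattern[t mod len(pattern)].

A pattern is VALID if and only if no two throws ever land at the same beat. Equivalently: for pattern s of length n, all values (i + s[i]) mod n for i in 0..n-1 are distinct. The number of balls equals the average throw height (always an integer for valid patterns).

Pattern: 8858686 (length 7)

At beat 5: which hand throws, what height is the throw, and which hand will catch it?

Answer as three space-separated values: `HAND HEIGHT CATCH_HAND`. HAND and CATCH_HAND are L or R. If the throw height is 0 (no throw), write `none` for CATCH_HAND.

Answer: R 8 R

Derivation:
Beat 5: 5 mod 2 = 1, so hand = R
Throw height = pattern[5 mod 7] = pattern[5] = 8
Lands at beat 5+8=13, 13 mod 2 = 1, so catch hand = R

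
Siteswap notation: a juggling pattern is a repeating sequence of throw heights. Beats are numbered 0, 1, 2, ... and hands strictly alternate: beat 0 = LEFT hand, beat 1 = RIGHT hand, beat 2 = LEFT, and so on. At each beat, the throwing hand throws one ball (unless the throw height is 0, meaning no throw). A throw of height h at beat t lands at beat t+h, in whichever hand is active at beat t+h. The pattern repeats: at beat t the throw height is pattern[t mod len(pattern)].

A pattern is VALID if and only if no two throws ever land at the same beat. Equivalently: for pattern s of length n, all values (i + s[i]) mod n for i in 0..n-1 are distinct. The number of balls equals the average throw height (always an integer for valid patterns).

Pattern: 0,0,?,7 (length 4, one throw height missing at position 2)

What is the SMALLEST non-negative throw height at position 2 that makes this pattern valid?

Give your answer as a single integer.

i=0: (0 + 0) mod 4 = 0
i=1: (1 + 0) mod 4 = 1
i=2: s[i]=? (unknown)
i=3: (3 + 7) mod 4 = 2
Known residues: [0, 1, 2]; need a permutation of 0..3, so missing residue r = 3
Need (2 + s) mod 4 = 3; smallest s = (3 - 2) mod 4 = 1

Answer: 1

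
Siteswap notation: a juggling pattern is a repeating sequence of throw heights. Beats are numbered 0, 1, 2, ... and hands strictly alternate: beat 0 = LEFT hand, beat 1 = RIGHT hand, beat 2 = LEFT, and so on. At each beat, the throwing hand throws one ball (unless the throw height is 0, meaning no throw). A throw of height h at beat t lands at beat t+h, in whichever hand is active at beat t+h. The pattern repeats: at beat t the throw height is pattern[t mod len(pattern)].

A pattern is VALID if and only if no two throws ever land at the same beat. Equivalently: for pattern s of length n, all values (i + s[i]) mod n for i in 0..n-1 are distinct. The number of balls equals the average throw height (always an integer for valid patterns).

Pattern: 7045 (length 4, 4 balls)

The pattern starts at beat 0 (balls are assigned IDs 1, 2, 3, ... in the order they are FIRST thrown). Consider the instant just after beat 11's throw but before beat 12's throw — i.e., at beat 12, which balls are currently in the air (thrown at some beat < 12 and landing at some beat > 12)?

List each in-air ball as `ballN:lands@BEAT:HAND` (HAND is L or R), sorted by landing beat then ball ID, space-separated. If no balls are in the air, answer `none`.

Answer: ball2:lands@14:L ball3:lands@15:R ball4:lands@16:L

Derivation:
Beat 0 (L): throw ball1 h=7 -> lands@7:R; in-air after throw: [b1@7:R]
Beat 2 (L): throw ball2 h=4 -> lands@6:L; in-air after throw: [b2@6:L b1@7:R]
Beat 3 (R): throw ball3 h=5 -> lands@8:L; in-air after throw: [b2@6:L b1@7:R b3@8:L]
Beat 4 (L): throw ball4 h=7 -> lands@11:R; in-air after throw: [b2@6:L b1@7:R b3@8:L b4@11:R]
Beat 6 (L): throw ball2 h=4 -> lands@10:L; in-air after throw: [b1@7:R b3@8:L b2@10:L b4@11:R]
Beat 7 (R): throw ball1 h=5 -> lands@12:L; in-air after throw: [b3@8:L b2@10:L b4@11:R b1@12:L]
Beat 8 (L): throw ball3 h=7 -> lands@15:R; in-air after throw: [b2@10:L b4@11:R b1@12:L b3@15:R]
Beat 10 (L): throw ball2 h=4 -> lands@14:L; in-air after throw: [b4@11:R b1@12:L b2@14:L b3@15:R]
Beat 11 (R): throw ball4 h=5 -> lands@16:L; in-air after throw: [b1@12:L b2@14:L b3@15:R b4@16:L]
Beat 12 (L): throw ball1 h=7 -> lands@19:R; in-air after throw: [b2@14:L b3@15:R b4@16:L b1@19:R]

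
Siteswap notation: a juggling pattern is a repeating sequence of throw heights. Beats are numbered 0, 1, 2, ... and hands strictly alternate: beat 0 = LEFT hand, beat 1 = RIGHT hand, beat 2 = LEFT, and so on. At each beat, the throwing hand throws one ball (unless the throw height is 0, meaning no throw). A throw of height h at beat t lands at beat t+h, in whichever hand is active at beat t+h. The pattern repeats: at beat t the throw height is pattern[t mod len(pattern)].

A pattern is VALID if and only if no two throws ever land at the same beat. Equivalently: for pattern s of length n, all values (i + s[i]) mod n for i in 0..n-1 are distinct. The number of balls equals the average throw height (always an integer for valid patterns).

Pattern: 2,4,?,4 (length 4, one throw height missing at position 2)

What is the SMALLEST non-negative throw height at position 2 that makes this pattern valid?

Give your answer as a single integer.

i=0: (0 + 2) mod 4 = 2
i=1: (1 + 4) mod 4 = 1
i=2: s[i]=? (unknown)
i=3: (3 + 4) mod 4 = 3
Known residues: [1, 2, 3]; need a permutation of 0..3, so missing residue r = 0
Need (2 + s) mod 4 = 0; smallest s = (0 - 2) mod 4 = 2

Answer: 2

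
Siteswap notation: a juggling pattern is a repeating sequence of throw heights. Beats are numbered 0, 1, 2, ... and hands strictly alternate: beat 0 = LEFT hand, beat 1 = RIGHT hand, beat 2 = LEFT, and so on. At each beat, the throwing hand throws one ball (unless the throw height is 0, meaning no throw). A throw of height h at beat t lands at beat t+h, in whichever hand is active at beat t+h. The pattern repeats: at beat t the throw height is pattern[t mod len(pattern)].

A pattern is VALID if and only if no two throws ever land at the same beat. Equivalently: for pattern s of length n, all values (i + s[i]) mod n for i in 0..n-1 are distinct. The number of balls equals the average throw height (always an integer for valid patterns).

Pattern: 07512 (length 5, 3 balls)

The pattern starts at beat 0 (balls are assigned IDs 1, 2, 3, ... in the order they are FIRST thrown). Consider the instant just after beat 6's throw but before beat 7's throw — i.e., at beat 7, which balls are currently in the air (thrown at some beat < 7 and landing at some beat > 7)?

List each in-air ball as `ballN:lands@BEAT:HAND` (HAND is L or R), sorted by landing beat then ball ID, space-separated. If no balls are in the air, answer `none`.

Beat 1 (R): throw ball1 h=7 -> lands@8:L; in-air after throw: [b1@8:L]
Beat 2 (L): throw ball2 h=5 -> lands@7:R; in-air after throw: [b2@7:R b1@8:L]
Beat 3 (R): throw ball3 h=1 -> lands@4:L; in-air after throw: [b3@4:L b2@7:R b1@8:L]
Beat 4 (L): throw ball3 h=2 -> lands@6:L; in-air after throw: [b3@6:L b2@7:R b1@8:L]
Beat 6 (L): throw ball3 h=7 -> lands@13:R; in-air after throw: [b2@7:R b1@8:L b3@13:R]
Beat 7 (R): throw ball2 h=5 -> lands@12:L; in-air after throw: [b1@8:L b2@12:L b3@13:R]

Answer: ball1:lands@8:L ball3:lands@13:R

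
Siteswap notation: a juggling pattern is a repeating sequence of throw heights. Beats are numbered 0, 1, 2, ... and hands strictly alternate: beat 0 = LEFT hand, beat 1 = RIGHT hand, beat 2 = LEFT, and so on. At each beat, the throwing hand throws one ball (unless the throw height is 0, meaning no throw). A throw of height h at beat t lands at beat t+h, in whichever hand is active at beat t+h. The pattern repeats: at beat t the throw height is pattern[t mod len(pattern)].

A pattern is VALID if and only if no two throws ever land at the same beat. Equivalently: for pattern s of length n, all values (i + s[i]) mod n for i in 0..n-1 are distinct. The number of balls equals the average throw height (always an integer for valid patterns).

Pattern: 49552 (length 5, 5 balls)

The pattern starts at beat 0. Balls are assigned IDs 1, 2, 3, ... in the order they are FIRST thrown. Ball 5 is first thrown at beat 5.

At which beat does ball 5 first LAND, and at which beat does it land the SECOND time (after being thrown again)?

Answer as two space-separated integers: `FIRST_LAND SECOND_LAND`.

Answer: 9 11

Derivation:
Beat 0 (L): throw ball1 h=4 -> lands@4:L; in-air after throw: [b1@4:L]
Beat 1 (R): throw ball2 h=9 -> lands@10:L; in-air after throw: [b1@4:L b2@10:L]
Beat 2 (L): throw ball3 h=5 -> lands@7:R; in-air after throw: [b1@4:L b3@7:R b2@10:L]
Beat 3 (R): throw ball4 h=5 -> lands@8:L; in-air after throw: [b1@4:L b3@7:R b4@8:L b2@10:L]
Beat 4 (L): throw ball1 h=2 -> lands@6:L; in-air after throw: [b1@6:L b3@7:R b4@8:L b2@10:L]
Beat 5 (R): throw ball5 h=4 -> lands@9:R; in-air after throw: [b1@6:L b3@7:R b4@8:L b5@9:R b2@10:L]
Beat 6 (L): throw ball1 h=9 -> lands@15:R; in-air after throw: [b3@7:R b4@8:L b5@9:R b2@10:L b1@15:R]
Beat 7 (R): throw ball3 h=5 -> lands@12:L; in-air after throw: [b4@8:L b5@9:R b2@10:L b3@12:L b1@15:R]
Beat 8 (L): throw ball4 h=5 -> lands@13:R; in-air after throw: [b5@9:R b2@10:L b3@12:L b4@13:R b1@15:R]
Beat 9 (R): throw ball5 h=2 -> lands@11:R; in-air after throw: [b2@10:L b5@11:R b3@12:L b4@13:R b1@15:R]
Beat 10 (L): throw ball2 h=4 -> lands@14:L; in-air after throw: [b5@11:R b3@12:L b4@13:R b2@14:L b1@15:R]
Beat 11 (R): throw ball5 h=9 -> lands@20:L; in-air after throw: [b3@12:L b4@13:R b2@14:L b1@15:R b5@20:L]
Ball 5: thrown@5 h=4 -> first land @9; rethrown@9 h=2 -> second land @11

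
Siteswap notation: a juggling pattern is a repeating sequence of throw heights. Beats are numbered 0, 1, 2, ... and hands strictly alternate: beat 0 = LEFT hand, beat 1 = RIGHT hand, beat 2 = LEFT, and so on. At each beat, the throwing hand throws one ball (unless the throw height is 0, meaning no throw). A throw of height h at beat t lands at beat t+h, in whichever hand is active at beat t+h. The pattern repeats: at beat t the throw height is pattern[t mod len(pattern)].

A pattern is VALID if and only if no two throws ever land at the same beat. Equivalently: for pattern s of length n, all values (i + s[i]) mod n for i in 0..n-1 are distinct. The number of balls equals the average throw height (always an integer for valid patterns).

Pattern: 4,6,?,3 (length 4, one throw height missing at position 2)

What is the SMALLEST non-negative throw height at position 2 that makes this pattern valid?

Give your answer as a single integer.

Answer: 3

Derivation:
i=0: (0 + 4) mod 4 = 0
i=1: (1 + 6) mod 4 = 3
i=2: s[i]=? (unknown)
i=3: (3 + 3) mod 4 = 2
Known residues: [0, 2, 3]; need a permutation of 0..3, so missing residue r = 1
Need (2 + s) mod 4 = 1; smallest s = (1 - 2) mod 4 = 3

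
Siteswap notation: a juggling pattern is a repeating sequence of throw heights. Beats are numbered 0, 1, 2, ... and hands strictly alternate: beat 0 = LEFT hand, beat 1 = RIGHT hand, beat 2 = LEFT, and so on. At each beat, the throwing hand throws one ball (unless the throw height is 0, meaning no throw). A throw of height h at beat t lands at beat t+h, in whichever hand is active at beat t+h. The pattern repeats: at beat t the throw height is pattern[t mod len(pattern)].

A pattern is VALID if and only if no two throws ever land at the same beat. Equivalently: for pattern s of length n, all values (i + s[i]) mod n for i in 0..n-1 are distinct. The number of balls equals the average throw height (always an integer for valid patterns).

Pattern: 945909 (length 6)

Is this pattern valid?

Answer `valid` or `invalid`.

i=0: (i + s[i]) mod n = (0 + 9) mod 6 = 3
i=1: (i + s[i]) mod n = (1 + 4) mod 6 = 5
i=2: (i + s[i]) mod n = (2 + 5) mod 6 = 1
i=3: (i + s[i]) mod n = (3 + 9) mod 6 = 0
i=4: (i + s[i]) mod n = (4 + 0) mod 6 = 4
i=5: (i + s[i]) mod n = (5 + 9) mod 6 = 2
Residues: [3, 5, 1, 0, 4, 2], distinct: True

Answer: valid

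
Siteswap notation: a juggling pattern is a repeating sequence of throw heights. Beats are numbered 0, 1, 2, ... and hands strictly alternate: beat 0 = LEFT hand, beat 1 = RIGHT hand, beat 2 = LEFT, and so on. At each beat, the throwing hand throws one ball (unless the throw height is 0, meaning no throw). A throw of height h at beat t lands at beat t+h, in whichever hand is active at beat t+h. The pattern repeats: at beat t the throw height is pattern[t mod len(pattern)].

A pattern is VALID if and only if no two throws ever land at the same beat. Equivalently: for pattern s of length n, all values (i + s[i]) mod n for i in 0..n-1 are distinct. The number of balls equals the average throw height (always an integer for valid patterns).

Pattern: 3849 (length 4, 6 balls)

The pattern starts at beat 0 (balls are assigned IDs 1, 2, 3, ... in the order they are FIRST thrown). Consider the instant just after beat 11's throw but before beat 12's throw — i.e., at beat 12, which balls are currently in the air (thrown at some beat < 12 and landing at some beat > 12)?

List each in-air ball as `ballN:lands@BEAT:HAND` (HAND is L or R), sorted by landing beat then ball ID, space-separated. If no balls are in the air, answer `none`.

Beat 0 (L): throw ball1 h=3 -> lands@3:R; in-air after throw: [b1@3:R]
Beat 1 (R): throw ball2 h=8 -> lands@9:R; in-air after throw: [b1@3:R b2@9:R]
Beat 2 (L): throw ball3 h=4 -> lands@6:L; in-air after throw: [b1@3:R b3@6:L b2@9:R]
Beat 3 (R): throw ball1 h=9 -> lands@12:L; in-air after throw: [b3@6:L b2@9:R b1@12:L]
Beat 4 (L): throw ball4 h=3 -> lands@7:R; in-air after throw: [b3@6:L b4@7:R b2@9:R b1@12:L]
Beat 5 (R): throw ball5 h=8 -> lands@13:R; in-air after throw: [b3@6:L b4@7:R b2@9:R b1@12:L b5@13:R]
Beat 6 (L): throw ball3 h=4 -> lands@10:L; in-air after throw: [b4@7:R b2@9:R b3@10:L b1@12:L b5@13:R]
Beat 7 (R): throw ball4 h=9 -> lands@16:L; in-air after throw: [b2@9:R b3@10:L b1@12:L b5@13:R b4@16:L]
Beat 8 (L): throw ball6 h=3 -> lands@11:R; in-air after throw: [b2@9:R b3@10:L b6@11:R b1@12:L b5@13:R b4@16:L]
Beat 9 (R): throw ball2 h=8 -> lands@17:R; in-air after throw: [b3@10:L b6@11:R b1@12:L b5@13:R b4@16:L b2@17:R]
Beat 10 (L): throw ball3 h=4 -> lands@14:L; in-air after throw: [b6@11:R b1@12:L b5@13:R b3@14:L b4@16:L b2@17:R]
Beat 11 (R): throw ball6 h=9 -> lands@20:L; in-air after throw: [b1@12:L b5@13:R b3@14:L b4@16:L b2@17:R b6@20:L]
Beat 12 (L): throw ball1 h=3 -> lands@15:R; in-air after throw: [b5@13:R b3@14:L b1@15:R b4@16:L b2@17:R b6@20:L]

Answer: ball5:lands@13:R ball3:lands@14:L ball4:lands@16:L ball2:lands@17:R ball6:lands@20:L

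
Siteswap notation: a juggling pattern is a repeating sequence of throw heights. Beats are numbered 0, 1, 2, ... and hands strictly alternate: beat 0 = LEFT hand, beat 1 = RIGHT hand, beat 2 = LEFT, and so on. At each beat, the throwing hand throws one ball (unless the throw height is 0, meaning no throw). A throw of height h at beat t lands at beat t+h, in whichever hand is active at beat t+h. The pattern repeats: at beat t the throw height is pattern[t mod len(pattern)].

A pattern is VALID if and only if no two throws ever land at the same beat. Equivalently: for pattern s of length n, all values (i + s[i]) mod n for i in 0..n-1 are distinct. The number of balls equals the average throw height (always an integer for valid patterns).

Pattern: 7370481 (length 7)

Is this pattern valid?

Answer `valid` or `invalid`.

Answer: invalid

Derivation:
i=0: (i + s[i]) mod n = (0 + 7) mod 7 = 0
i=1: (i + s[i]) mod n = (1 + 3) mod 7 = 4
i=2: (i + s[i]) mod n = (2 + 7) mod 7 = 2
i=3: (i + s[i]) mod n = (3 + 0) mod 7 = 3
i=4: (i + s[i]) mod n = (4 + 4) mod 7 = 1
i=5: (i + s[i]) mod n = (5 + 8) mod 7 = 6
i=6: (i + s[i]) mod n = (6 + 1) mod 7 = 0
Residues: [0, 4, 2, 3, 1, 6, 0], distinct: False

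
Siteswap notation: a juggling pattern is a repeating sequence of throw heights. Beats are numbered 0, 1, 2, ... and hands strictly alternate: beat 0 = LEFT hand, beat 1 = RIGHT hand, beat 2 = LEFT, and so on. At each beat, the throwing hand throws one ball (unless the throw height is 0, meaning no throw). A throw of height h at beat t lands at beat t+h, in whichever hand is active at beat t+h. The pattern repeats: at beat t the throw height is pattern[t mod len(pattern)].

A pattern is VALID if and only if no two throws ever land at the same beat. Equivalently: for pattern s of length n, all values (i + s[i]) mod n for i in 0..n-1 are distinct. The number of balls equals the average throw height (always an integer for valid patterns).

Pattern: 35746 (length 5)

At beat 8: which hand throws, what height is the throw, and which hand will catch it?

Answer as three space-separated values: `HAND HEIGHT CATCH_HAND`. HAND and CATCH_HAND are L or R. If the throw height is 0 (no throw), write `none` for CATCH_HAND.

Beat 8: 8 mod 2 = 0, so hand = L
Throw height = pattern[8 mod 5] = pattern[3] = 4
Lands at beat 8+4=12, 12 mod 2 = 0, so catch hand = L

Answer: L 4 L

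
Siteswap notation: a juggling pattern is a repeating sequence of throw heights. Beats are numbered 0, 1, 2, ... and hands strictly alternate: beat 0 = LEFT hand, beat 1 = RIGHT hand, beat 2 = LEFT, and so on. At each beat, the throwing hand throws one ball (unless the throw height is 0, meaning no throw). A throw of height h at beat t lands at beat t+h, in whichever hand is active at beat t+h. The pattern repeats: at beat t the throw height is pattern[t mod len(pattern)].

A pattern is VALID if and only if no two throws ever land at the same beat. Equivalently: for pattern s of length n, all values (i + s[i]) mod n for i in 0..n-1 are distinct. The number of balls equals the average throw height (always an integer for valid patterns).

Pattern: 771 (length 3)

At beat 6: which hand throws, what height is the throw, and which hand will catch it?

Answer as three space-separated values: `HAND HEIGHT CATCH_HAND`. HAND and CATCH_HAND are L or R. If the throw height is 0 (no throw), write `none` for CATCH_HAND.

Answer: L 7 R

Derivation:
Beat 6: 6 mod 2 = 0, so hand = L
Throw height = pattern[6 mod 3] = pattern[0] = 7
Lands at beat 6+7=13, 13 mod 2 = 1, so catch hand = R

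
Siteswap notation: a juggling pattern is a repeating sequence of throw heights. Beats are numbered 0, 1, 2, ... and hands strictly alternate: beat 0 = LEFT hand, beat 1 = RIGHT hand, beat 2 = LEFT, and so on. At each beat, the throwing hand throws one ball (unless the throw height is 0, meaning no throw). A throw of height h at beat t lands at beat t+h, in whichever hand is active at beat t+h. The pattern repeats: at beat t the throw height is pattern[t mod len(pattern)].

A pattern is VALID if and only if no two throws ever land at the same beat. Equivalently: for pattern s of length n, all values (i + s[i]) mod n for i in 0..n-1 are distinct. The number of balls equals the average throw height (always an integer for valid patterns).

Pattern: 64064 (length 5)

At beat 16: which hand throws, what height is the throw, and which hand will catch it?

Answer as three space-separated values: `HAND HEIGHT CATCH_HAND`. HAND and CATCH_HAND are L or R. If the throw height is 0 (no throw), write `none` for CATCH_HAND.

Beat 16: 16 mod 2 = 0, so hand = L
Throw height = pattern[16 mod 5] = pattern[1] = 4
Lands at beat 16+4=20, 20 mod 2 = 0, so catch hand = L

Answer: L 4 L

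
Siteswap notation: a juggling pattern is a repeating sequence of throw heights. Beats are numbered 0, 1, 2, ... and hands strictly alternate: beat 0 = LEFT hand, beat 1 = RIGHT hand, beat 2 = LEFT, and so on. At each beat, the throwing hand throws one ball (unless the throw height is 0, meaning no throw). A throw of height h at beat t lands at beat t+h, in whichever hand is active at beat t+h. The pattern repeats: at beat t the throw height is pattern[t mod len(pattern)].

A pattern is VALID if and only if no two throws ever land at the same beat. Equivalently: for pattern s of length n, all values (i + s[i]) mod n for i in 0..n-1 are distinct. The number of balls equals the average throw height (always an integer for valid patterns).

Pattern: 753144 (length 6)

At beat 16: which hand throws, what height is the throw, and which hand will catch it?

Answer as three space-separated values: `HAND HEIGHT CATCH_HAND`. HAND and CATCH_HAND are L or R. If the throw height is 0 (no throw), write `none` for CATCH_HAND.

Beat 16: 16 mod 2 = 0, so hand = L
Throw height = pattern[16 mod 6] = pattern[4] = 4
Lands at beat 16+4=20, 20 mod 2 = 0, so catch hand = L

Answer: L 4 L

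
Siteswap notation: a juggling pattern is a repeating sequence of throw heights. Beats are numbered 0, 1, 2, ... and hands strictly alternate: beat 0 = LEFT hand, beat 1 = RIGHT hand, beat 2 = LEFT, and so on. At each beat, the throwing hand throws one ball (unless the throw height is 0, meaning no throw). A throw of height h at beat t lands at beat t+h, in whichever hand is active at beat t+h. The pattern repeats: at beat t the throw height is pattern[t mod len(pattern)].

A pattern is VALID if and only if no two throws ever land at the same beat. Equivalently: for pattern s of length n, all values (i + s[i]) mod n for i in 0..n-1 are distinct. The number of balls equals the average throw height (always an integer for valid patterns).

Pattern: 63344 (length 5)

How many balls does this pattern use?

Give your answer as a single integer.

Pattern = [6, 3, 3, 4, 4], length n = 5
  position 0: throw height = 6, running sum = 6
  position 1: throw height = 3, running sum = 9
  position 2: throw height = 3, running sum = 12
  position 3: throw height = 4, running sum = 16
  position 4: throw height = 4, running sum = 20
Total sum = 20; balls = sum / n = 20 / 5 = 4

Answer: 4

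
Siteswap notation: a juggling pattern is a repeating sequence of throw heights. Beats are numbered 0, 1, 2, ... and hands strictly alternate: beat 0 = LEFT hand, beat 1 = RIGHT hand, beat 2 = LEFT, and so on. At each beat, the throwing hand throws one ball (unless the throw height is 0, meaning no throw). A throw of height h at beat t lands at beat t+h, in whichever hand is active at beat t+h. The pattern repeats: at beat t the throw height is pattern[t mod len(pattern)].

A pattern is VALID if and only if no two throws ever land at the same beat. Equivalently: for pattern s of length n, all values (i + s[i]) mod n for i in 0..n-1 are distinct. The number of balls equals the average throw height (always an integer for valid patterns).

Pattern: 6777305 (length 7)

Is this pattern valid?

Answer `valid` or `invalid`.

Answer: valid

Derivation:
i=0: (i + s[i]) mod n = (0 + 6) mod 7 = 6
i=1: (i + s[i]) mod n = (1 + 7) mod 7 = 1
i=2: (i + s[i]) mod n = (2 + 7) mod 7 = 2
i=3: (i + s[i]) mod n = (3 + 7) mod 7 = 3
i=4: (i + s[i]) mod n = (4 + 3) mod 7 = 0
i=5: (i + s[i]) mod n = (5 + 0) mod 7 = 5
i=6: (i + s[i]) mod n = (6 + 5) mod 7 = 4
Residues: [6, 1, 2, 3, 0, 5, 4], distinct: True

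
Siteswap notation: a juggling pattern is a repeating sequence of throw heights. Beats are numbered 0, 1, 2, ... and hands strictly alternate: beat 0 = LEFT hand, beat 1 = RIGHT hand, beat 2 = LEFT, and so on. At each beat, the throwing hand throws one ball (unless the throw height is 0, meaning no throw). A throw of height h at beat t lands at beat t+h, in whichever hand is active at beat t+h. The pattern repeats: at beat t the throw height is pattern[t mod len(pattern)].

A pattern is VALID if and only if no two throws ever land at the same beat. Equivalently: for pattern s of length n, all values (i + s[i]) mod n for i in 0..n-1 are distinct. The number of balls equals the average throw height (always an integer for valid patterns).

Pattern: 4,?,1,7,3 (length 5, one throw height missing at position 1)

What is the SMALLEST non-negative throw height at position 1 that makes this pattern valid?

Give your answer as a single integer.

i=0: (0 + 4) mod 5 = 4
i=1: s[i]=? (unknown)
i=2: (2 + 1) mod 5 = 3
i=3: (3 + 7) mod 5 = 0
i=4: (4 + 3) mod 5 = 2
Known residues: [0, 2, 3, 4]; need a permutation of 0..4, so missing residue r = 1
Need (1 + s) mod 5 = 1; smallest s = (1 - 1) mod 5 = 0

Answer: 0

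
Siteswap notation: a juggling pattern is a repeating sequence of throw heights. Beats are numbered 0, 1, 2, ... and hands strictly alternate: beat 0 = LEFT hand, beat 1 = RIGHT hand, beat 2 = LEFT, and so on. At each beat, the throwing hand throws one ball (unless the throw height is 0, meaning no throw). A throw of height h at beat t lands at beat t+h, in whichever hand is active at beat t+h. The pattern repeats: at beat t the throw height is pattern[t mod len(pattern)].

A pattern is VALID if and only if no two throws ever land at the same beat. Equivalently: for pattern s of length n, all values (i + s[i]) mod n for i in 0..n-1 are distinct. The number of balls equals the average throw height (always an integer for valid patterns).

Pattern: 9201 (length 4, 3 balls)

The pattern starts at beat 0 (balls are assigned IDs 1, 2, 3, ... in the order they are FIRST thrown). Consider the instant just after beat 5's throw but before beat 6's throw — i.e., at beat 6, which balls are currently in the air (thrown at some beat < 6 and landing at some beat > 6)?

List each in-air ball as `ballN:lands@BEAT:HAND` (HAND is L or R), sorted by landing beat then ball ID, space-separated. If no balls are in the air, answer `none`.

Beat 0 (L): throw ball1 h=9 -> lands@9:R; in-air after throw: [b1@9:R]
Beat 1 (R): throw ball2 h=2 -> lands@3:R; in-air after throw: [b2@3:R b1@9:R]
Beat 3 (R): throw ball2 h=1 -> lands@4:L; in-air after throw: [b2@4:L b1@9:R]
Beat 4 (L): throw ball2 h=9 -> lands@13:R; in-air after throw: [b1@9:R b2@13:R]
Beat 5 (R): throw ball3 h=2 -> lands@7:R; in-air after throw: [b3@7:R b1@9:R b2@13:R]

Answer: ball3:lands@7:R ball1:lands@9:R ball2:lands@13:R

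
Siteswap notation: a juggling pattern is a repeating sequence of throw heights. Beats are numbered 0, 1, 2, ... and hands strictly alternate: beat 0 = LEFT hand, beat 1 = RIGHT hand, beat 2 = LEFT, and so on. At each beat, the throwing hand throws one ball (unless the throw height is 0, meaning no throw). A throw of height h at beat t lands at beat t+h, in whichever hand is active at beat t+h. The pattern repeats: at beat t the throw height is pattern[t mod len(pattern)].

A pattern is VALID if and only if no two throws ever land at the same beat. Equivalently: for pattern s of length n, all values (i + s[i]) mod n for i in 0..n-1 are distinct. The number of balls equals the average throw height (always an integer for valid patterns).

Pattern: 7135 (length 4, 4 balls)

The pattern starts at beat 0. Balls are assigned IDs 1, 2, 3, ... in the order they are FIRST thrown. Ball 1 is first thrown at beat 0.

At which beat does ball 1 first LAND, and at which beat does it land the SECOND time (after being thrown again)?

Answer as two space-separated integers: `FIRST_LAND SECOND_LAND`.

Answer: 7 12

Derivation:
Beat 0 (L): throw ball1 h=7 -> lands@7:R; in-air after throw: [b1@7:R]
Beat 1 (R): throw ball2 h=1 -> lands@2:L; in-air after throw: [b2@2:L b1@7:R]
Beat 2 (L): throw ball2 h=3 -> lands@5:R; in-air after throw: [b2@5:R b1@7:R]
Beat 3 (R): throw ball3 h=5 -> lands@8:L; in-air after throw: [b2@5:R b1@7:R b3@8:L]
Beat 4 (L): throw ball4 h=7 -> lands@11:R; in-air after throw: [b2@5:R b1@7:R b3@8:L b4@11:R]
Beat 5 (R): throw ball2 h=1 -> lands@6:L; in-air after throw: [b2@6:L b1@7:R b3@8:L b4@11:R]
Beat 6 (L): throw ball2 h=3 -> lands@9:R; in-air after throw: [b1@7:R b3@8:L b2@9:R b4@11:R]
Beat 7 (R): throw ball1 h=5 -> lands@12:L; in-air after throw: [b3@8:L b2@9:R b4@11:R b1@12:L]
Beat 8 (L): throw ball3 h=7 -> lands@15:R; in-air after throw: [b2@9:R b4@11:R b1@12:L b3@15:R]
Beat 9 (R): throw ball2 h=1 -> lands@10:L; in-air after throw: [b2@10:L b4@11:R b1@12:L b3@15:R]
Beat 10 (L): throw ball2 h=3 -> lands@13:R; in-air after throw: [b4@11:R b1@12:L b2@13:R b3@15:R]
Beat 11 (R): throw ball4 h=5 -> lands@16:L; in-air after throw: [b1@12:L b2@13:R b3@15:R b4@16:L]
Beat 12 (L): throw ball1 h=7 -> lands@19:R; in-air after throw: [b2@13:R b3@15:R b4@16:L b1@19:R]
Ball 1: thrown@0 h=7 -> first land @7; rethrown@7 h=5 -> second land @12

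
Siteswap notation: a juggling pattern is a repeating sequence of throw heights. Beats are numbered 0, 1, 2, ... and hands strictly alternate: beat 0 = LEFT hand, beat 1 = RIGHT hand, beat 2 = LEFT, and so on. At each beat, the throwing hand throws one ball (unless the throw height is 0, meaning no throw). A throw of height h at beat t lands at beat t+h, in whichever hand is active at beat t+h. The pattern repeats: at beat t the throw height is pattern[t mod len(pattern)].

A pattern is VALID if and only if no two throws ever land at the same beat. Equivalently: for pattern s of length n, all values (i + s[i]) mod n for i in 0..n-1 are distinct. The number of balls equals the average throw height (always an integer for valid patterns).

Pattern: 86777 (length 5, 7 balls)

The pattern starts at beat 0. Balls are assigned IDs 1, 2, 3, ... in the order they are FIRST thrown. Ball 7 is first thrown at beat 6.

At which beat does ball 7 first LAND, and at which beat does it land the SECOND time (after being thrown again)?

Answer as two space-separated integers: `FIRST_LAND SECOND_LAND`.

Beat 0 (L): throw ball1 h=8 -> lands@8:L; in-air after throw: [b1@8:L]
Beat 1 (R): throw ball2 h=6 -> lands@7:R; in-air after throw: [b2@7:R b1@8:L]
Beat 2 (L): throw ball3 h=7 -> lands@9:R; in-air after throw: [b2@7:R b1@8:L b3@9:R]
Beat 3 (R): throw ball4 h=7 -> lands@10:L; in-air after throw: [b2@7:R b1@8:L b3@9:R b4@10:L]
Beat 4 (L): throw ball5 h=7 -> lands@11:R; in-air after throw: [b2@7:R b1@8:L b3@9:R b4@10:L b5@11:R]
Beat 5 (R): throw ball6 h=8 -> lands@13:R; in-air after throw: [b2@7:R b1@8:L b3@9:R b4@10:L b5@11:R b6@13:R]
Beat 6 (L): throw ball7 h=6 -> lands@12:L; in-air after throw: [b2@7:R b1@8:L b3@9:R b4@10:L b5@11:R b7@12:L b6@13:R]
Beat 7 (R): throw ball2 h=7 -> lands@14:L; in-air after throw: [b1@8:L b3@9:R b4@10:L b5@11:R b7@12:L b6@13:R b2@14:L]
Beat 8 (L): throw ball1 h=7 -> lands@15:R; in-air after throw: [b3@9:R b4@10:L b5@11:R b7@12:L b6@13:R b2@14:L b1@15:R]
Beat 9 (R): throw ball3 h=7 -> lands@16:L; in-air after throw: [b4@10:L b5@11:R b7@12:L b6@13:R b2@14:L b1@15:R b3@16:L]
Beat 10 (L): throw ball4 h=8 -> lands@18:L; in-air after throw: [b5@11:R b7@12:L b6@13:R b2@14:L b1@15:R b3@16:L b4@18:L]
Beat 11 (R): throw ball5 h=6 -> lands@17:R; in-air after throw: [b7@12:L b6@13:R b2@14:L b1@15:R b3@16:L b5@17:R b4@18:L]
Beat 12 (L): throw ball7 h=7 -> lands@19:R; in-air after throw: [b6@13:R b2@14:L b1@15:R b3@16:L b5@17:R b4@18:L b7@19:R]
Beat 13 (R): throw ball6 h=7 -> lands@20:L; in-air after throw: [b2@14:L b1@15:R b3@16:L b5@17:R b4@18:L b7@19:R b6@20:L]
Beat 14 (L): throw ball2 h=7 -> lands@21:R; in-air after throw: [b1@15:R b3@16:L b5@17:R b4@18:L b7@19:R b6@20:L b2@21:R]
Ball 7: thrown@6 h=6 -> first land @12; rethrown@12 h=7 -> second land @19

Answer: 12 19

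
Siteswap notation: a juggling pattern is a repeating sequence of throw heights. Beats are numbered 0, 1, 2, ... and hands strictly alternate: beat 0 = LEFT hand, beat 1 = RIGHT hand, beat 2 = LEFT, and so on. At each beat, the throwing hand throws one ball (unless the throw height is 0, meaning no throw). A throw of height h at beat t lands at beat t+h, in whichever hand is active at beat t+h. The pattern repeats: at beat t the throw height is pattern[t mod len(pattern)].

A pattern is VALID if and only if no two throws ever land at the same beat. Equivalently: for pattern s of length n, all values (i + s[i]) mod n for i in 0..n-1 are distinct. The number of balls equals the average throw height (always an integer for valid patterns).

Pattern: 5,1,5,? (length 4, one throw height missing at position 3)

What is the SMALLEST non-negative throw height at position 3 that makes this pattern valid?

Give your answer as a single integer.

Answer: 1

Derivation:
i=0: (0 + 5) mod 4 = 1
i=1: (1 + 1) mod 4 = 2
i=2: (2 + 5) mod 4 = 3
i=3: s[i]=? (unknown)
Known residues: [1, 2, 3]; need a permutation of 0..3, so missing residue r = 0
Need (3 + s) mod 4 = 0; smallest s = (0 - 3) mod 4 = 1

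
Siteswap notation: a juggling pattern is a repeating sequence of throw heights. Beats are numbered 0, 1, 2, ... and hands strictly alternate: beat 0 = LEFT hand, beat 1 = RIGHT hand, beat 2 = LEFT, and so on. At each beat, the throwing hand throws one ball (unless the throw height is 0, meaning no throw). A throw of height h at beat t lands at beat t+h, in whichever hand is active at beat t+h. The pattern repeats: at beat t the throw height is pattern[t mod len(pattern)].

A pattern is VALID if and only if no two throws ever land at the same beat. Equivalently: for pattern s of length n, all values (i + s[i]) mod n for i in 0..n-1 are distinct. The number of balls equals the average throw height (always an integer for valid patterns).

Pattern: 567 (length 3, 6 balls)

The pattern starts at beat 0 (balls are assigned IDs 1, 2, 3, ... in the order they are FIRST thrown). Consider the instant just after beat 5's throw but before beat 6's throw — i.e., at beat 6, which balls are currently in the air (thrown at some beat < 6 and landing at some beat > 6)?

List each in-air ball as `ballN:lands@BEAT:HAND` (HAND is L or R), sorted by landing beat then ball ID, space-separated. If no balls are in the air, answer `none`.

Beat 0 (L): throw ball1 h=5 -> lands@5:R; in-air after throw: [b1@5:R]
Beat 1 (R): throw ball2 h=6 -> lands@7:R; in-air after throw: [b1@5:R b2@7:R]
Beat 2 (L): throw ball3 h=7 -> lands@9:R; in-air after throw: [b1@5:R b2@7:R b3@9:R]
Beat 3 (R): throw ball4 h=5 -> lands@8:L; in-air after throw: [b1@5:R b2@7:R b4@8:L b3@9:R]
Beat 4 (L): throw ball5 h=6 -> lands@10:L; in-air after throw: [b1@5:R b2@7:R b4@8:L b3@9:R b5@10:L]
Beat 5 (R): throw ball1 h=7 -> lands@12:L; in-air after throw: [b2@7:R b4@8:L b3@9:R b5@10:L b1@12:L]
Beat 6 (L): throw ball6 h=5 -> lands@11:R; in-air after throw: [b2@7:R b4@8:L b3@9:R b5@10:L b6@11:R b1@12:L]

Answer: ball2:lands@7:R ball4:lands@8:L ball3:lands@9:R ball5:lands@10:L ball1:lands@12:L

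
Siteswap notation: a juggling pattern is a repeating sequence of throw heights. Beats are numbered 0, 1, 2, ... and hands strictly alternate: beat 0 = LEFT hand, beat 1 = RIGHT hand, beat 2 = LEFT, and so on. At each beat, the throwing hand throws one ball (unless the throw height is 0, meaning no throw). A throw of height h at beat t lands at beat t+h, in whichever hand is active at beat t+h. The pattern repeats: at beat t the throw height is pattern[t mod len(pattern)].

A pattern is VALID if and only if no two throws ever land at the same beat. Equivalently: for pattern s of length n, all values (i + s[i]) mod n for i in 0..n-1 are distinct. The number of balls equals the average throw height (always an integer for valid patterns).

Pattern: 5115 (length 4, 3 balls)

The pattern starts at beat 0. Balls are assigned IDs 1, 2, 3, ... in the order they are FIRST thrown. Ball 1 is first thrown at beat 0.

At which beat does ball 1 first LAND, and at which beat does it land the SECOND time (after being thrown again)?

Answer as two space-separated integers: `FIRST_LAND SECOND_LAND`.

Beat 0 (L): throw ball1 h=5 -> lands@5:R; in-air after throw: [b1@5:R]
Beat 1 (R): throw ball2 h=1 -> lands@2:L; in-air after throw: [b2@2:L b1@5:R]
Beat 2 (L): throw ball2 h=1 -> lands@3:R; in-air after throw: [b2@3:R b1@5:R]
Beat 3 (R): throw ball2 h=5 -> lands@8:L; in-air after throw: [b1@5:R b2@8:L]
Beat 4 (L): throw ball3 h=5 -> lands@9:R; in-air after throw: [b1@5:R b2@8:L b3@9:R]
Beat 5 (R): throw ball1 h=1 -> lands@6:L; in-air after throw: [b1@6:L b2@8:L b3@9:R]
Beat 6 (L): throw ball1 h=1 -> lands@7:R; in-air after throw: [b1@7:R b2@8:L b3@9:R]
Ball 1: thrown@0 h=5 -> first land @5; rethrown@5 h=1 -> second land @6

Answer: 5 6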